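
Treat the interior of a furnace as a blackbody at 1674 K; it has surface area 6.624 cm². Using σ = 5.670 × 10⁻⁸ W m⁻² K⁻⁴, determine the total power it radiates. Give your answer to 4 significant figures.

Area A = 6.624 cm² = 6.624×10⁻⁴ m².
P = σAT⁴ = 5.670×10⁻⁸ × 6.624×10⁻⁴ × (1674)⁴ = 294.9 W.

P ≈ 294.9 W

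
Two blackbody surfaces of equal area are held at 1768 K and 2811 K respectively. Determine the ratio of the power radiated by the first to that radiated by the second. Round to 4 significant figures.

With equal areas, P₁/P₂ = (T₁/T₂)⁴ = (1768/2811)⁴ = 0.1565.

P₁/P₂ ≈ 0.1565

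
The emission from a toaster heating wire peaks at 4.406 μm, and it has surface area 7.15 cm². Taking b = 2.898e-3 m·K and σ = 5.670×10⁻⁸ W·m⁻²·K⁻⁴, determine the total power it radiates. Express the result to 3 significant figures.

P ≈ 7.59 W

Wien's law: T = b/λ_max = 2.898×10⁻³/4.406×10⁻⁶ = 657.739 K.
Area A = 7.15 cm² = 7.15×10⁻⁴ m².
Then P = σAT⁴ = 5.670×10⁻⁸×7.15×10⁻⁴×(657.739)⁴ = 7.59 W.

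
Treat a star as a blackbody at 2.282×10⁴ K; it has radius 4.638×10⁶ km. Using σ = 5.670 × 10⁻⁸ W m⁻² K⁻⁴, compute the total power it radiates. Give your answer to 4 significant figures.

P ≈ 4.156×10³⁰ W

Surface area A = 4πR² = 4π(4.638×10⁹ m)² = 2.70316×10²⁰ m².
P = σAT⁴ = 5.670×10⁻⁸ × 2.70316×10²⁰ × (2.282×10⁴)⁴ = 4.156×10³⁰ W.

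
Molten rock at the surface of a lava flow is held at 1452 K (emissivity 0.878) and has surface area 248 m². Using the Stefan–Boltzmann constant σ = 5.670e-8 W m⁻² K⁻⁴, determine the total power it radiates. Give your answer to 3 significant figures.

Area A = 248 m².
P = εσAT⁴ = 0.878 × 5.670×10⁻⁸ × 248 × (1452)⁴ = 5.49×10⁷ W.

P ≈ 5.49×10⁷ W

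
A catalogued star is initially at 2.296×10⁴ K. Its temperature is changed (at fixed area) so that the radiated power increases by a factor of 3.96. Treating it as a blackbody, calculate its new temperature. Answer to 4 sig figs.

T₂ ≈ 3.239×10⁴ K

P ∝ T⁴, so T₂/T₁ = (P₂/P₁)^(1/4) = (3.96)^(1/4) = 1.41066.
T₂ = 2.296×10⁴ × 1.41066 = 3.239×10⁴ K.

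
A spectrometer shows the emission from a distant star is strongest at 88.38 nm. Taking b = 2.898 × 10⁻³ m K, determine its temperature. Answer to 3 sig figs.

Wien's law gives T = b/λ_max = (2.898×10⁻³ m·K)/(8.838×10⁻⁸ m) = 3.28×10⁴ K.

T ≈ 3.28×10⁴ K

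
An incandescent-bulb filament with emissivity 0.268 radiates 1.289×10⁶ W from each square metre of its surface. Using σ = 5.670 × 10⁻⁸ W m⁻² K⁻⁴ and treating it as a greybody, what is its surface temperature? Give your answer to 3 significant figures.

T ≈ 3.03×10³ K

I = εσT⁴, so T = (I/εσ)^(1/4) = (1.289×10⁶/(0.268×5.670×10⁻⁸))^(1/4) = 3.03×10³ K.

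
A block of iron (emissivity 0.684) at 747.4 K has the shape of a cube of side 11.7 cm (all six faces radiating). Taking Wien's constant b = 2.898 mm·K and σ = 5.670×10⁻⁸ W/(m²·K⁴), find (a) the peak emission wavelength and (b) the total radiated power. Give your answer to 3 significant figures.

(a) λ_max = b/T = 2.898×10⁻³/747.4 = 3.877×10⁻⁶ m = 3.88 μm.
Area A = 6s² = 6×(0.117 m)² = 0.082134 m².
(b) P = εσAT⁴ = 0.684×5.670×10⁻⁸×0.082134×(747.4)⁴ = 994 W.

λ_max ≈ 3.88 μm; P ≈ 994 W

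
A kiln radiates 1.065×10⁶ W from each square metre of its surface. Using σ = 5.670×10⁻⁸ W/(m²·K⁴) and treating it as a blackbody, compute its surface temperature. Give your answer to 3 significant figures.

T ≈ 2.08×10³ K

I = σT⁴, so T = (I/σ)^(1/4) = (1.065×10⁶/(5.670×10⁻⁸))^(1/4) = 2.08×10³ K.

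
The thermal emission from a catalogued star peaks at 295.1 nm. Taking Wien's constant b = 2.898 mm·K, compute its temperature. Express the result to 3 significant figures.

Wien's law gives T = b/λ_max = (2.898×10⁻³ m·K)/(2.951×10⁻⁷ m) = 9.82×10³ K.

T ≈ 9.82×10³ K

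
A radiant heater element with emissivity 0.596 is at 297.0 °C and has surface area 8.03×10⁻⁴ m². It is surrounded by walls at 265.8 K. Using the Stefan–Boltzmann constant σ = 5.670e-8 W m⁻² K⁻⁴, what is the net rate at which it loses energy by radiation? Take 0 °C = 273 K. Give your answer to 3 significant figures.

Net loss ≈ 2.73 W

T = 297.0 °C + 273 = 570.0 K.
Area A = 8.03×10⁻⁴ m².
Net radiated power P_net = εσA(T⁴ − T₀⁴) = 0.596×5.670×10⁻⁸×8.03×10⁻⁴×(570.0⁴ − 265.8⁴).
T⁴ − T₀⁴ = 1.05560×10¹¹ − 4.99137×10⁹ = 1.00569×10¹¹ K⁴, so P_net = 2.73 W.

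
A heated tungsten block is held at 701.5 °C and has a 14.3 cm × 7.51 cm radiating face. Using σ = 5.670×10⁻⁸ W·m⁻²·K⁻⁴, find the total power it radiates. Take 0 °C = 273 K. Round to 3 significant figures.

T = 701.5 °C + 273 = 974.5 K.
Area A = 0.143 × 0.0751 = 0.0107393 m².
P = σAT⁴ = 5.670×10⁻⁸ × 0.0107393 × (974.5)⁴ = 549 W.

P ≈ 549 W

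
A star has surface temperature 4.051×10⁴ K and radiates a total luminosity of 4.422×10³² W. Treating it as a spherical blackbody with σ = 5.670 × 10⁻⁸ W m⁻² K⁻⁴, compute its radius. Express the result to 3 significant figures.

L = 4πR²σT⁴ ⇒ R = √(L/(4πσT⁴)).
σT⁴ = 1.52698×10¹¹ W/m², so R = √(4.422×10³²/(4π×1.52698×10¹¹)) = 1.52×10¹⁰ m.

R ≈ 1.52×10¹⁰ m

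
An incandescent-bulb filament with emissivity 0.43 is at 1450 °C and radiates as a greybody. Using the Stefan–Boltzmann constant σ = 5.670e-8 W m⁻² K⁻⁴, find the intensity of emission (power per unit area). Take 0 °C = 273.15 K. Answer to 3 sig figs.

T = 1450 °C + 273.15 = 1723.15 K.
Stefan–Boltzmann: I = εσT⁴ = 0.43 × 5.670×10⁻⁸ × (1723.15)⁴ = 2.15×10⁵ W/m².

I ≈ 2.15×10⁵ W/m²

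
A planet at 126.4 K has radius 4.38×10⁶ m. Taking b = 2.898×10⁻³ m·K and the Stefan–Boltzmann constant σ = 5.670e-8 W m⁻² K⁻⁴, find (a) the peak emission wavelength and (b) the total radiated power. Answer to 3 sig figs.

(a) λ_max = b/T = 2.898×10⁻³/126.4 = 2.293×10⁻⁵ m = 22.9 μm.
Surface area A = 4πR² = 4π(4.38×10⁶ m)² = 2.41078×10¹⁴ m².
(b) P = σAT⁴ = 5.670×10⁻⁸×2.41078×10¹⁴×(126.4)⁴ = 3.49×10¹⁵ W.

λ_max ≈ 22.9 μm; P ≈ 3.49×10¹⁵ W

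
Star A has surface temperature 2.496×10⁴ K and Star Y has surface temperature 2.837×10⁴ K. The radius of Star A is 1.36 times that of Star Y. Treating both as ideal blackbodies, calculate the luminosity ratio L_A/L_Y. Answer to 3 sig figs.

L ∝ R²T⁴, so L_A/L_Y = (R_A/R_Y)²(T_A/T_Y)⁴ = (1.36)² × (2.496×10⁴/2.837×10⁴)⁴ = 1.8496 × 0.599157 = 1.11.

L_A/L_Y ≈ 1.11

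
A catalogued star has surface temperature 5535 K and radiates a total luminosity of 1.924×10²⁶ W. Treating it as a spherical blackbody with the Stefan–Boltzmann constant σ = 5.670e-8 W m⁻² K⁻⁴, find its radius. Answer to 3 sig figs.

L = 4πR²σT⁴ ⇒ R = √(L/(4πσT⁴)).
σT⁴ = 5.32174×10⁷ W/m², so R = √(1.924×10²⁶/(4π×5.32174×10⁷)) = 5.36×10⁸ m.

R ≈ 5.36×10⁸ m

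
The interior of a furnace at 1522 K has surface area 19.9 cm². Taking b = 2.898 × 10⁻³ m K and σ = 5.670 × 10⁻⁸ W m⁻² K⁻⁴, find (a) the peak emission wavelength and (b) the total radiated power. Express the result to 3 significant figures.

λ_max ≈ 1.90×10³ nm; P ≈ 605 W

(a) λ_max = b/T = 2.898×10⁻³/1522 = 1.904×10⁻⁶ m = 1.90×10³ nm.
Area A = 19.9 cm² = 1.99×10⁻³ m².
(b) P = σAT⁴ = 5.670×10⁻⁸×1.99×10⁻³×(1522)⁴ = 605 W.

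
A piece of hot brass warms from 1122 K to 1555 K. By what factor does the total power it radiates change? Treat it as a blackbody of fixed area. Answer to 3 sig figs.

P ∝ T⁴, so P₂/P₁ = (T₂/T₁)⁴ = (1555/1122)⁴ = (1.38592)⁴ = 3.69.

P₂/P₁ ≈ 3.69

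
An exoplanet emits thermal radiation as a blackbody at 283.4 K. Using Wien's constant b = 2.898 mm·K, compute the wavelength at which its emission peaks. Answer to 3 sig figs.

Wien's displacement law: λ_max = b/T = (2.898×10⁻³ m·K)/(283.4 K) = 1.023×10⁻⁵ m.
That is 10.2 μm, in the infrared range.

λ_max ≈ 10.2 μm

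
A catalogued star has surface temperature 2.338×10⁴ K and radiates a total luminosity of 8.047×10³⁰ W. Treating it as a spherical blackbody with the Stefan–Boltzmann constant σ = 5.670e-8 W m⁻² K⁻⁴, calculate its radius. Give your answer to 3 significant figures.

L = 4πR²σT⁴ ⇒ R = √(L/(4πσT⁴)).
σT⁴ = 1.69419×10¹⁰ W/m², so R = √(8.047×10³⁰/(4π×1.69419×10¹⁰)) = 6.15×10⁹ m.

R ≈ 6.15×10⁹ m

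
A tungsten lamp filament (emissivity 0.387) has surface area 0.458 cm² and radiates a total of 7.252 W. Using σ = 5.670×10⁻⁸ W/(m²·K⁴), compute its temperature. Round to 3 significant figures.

T ≈ 1.64×10³ K

Area A = 0.458 cm² = 4.58×10⁻⁵ m².
P = εσAT⁴ ⇒ T = (P/(εσA))^(1/4) = (7.252/(0.387×5.670×10⁻⁸×4.58×10⁻⁵))^(1/4) = 1.64×10³ K.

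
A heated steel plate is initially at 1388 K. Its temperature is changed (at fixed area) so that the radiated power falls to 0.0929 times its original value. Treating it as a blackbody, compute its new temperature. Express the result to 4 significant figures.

T₂ ≈ 766.3 K

P ∝ T⁴, so T₂/T₁ = (P₂/P₁)^(1/4) = (0.0929)^(1/4) = 0.552082.
T₂ = 1388 × 0.552082 = 766.3 K.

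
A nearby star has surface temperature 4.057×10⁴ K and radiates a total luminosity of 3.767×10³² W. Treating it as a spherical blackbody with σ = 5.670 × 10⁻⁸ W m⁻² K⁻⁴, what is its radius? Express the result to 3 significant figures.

R ≈ 1.40×10¹⁰ m

L = 4πR²σT⁴ ⇒ R = √(L/(4πσT⁴)).
σT⁴ = 1.53604×10¹¹ W/m², so R = √(3.767×10³²/(4π×1.53604×10¹¹)) = 1.40×10¹⁰ m.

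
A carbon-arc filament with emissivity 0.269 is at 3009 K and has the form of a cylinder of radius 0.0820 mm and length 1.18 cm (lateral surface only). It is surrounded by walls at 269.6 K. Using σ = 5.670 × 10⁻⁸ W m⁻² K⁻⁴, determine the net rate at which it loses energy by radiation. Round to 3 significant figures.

Lateral area A = 2πrL = 2π×8.20×10⁻⁵×0.0118 = 6.07961×10⁻⁶ m².
Net radiated power P_net = εσA(T⁴ − T₀⁴) = 0.269×5.670×10⁻⁸×6.07961×10⁻⁶×(3009⁴ − 269.6⁴).
T⁴ − T₀⁴ = 8.19764×10¹³ − 5.28299×10⁹ = 8.19711×10¹³ K⁴, so P_net = 7.60 W.

Net loss ≈ 7.60 W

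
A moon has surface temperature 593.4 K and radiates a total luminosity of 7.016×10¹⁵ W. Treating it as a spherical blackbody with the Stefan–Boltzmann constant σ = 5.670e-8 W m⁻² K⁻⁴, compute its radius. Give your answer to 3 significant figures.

R ≈ 2.82×10⁵ m

L = 4πR²σT⁴ ⇒ R = √(L/(4πσT⁴)).
σT⁴ = 7030.29 W/m², so R = √(7.016×10¹⁵/(4π×7030.29)) = 2.82×10⁵ m.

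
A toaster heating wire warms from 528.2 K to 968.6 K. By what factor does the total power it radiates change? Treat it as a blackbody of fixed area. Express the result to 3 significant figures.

P₂/P₁ ≈ 11.3

P ∝ T⁴, so P₂/P₁ = (T₂/T₁)⁴ = (968.6/528.2)⁴ = (1.83378)⁴ = 11.3.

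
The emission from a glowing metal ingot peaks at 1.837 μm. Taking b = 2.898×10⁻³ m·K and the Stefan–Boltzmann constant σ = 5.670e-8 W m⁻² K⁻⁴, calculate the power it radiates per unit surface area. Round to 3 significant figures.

Wien's law: T = b/λ_max = 2.898×10⁻³/1.837×10⁻⁶ = 1577.57 K.
Then I = σT⁴ = 5.670×10⁻⁸×(1577.57)⁴ = 3.51×10⁵ W/m².

I ≈ 3.51×10⁵ W/m²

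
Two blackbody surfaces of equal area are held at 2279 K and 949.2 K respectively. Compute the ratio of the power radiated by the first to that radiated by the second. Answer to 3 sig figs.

With equal areas, P₁/P₂ = (T₁/T₂)⁴ = (2279/949.2)⁴ = 33.2.

P₁/P₂ ≈ 33.2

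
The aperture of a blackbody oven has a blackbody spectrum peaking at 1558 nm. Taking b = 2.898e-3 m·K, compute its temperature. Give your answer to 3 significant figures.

Wien's law gives T = b/λ_max = (2.898×10⁻³ m·K)/(1.558×10⁻⁶ m) = 1.86×10³ K.

T ≈ 1.86×10³ K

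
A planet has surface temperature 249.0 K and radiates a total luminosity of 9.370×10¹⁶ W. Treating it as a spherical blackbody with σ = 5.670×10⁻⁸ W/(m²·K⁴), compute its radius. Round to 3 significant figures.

R ≈ 5.85×10⁶ m

L = 4πR²σT⁴ ⇒ R = √(L/(4πσT⁴)).
σT⁴ = 217.962 W/m², so R = √(9.370×10¹⁶/(4π×217.962)) = 5.85×10⁶ m.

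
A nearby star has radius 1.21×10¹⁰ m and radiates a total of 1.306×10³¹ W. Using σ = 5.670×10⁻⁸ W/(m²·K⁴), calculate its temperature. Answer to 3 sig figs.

Surface area A = 4πR² = 4π(1.21×10¹⁰ m)² = 1.83984×10²¹ m².
P = σAT⁴ ⇒ T = (P/(σA))^(1/4) = (1.306×10³¹/(5.670×10⁻⁸×1.83984×10²¹))^(1/4) = 1.88×10⁴ K.

T ≈ 1.88×10⁴ K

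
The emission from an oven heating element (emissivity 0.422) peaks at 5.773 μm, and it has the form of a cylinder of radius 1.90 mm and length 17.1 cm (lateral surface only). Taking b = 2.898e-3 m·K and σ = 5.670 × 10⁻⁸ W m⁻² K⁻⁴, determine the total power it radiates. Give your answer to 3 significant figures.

Wien's law: T = b/λ_max = 2.898×10⁻³/5.773×10⁻⁶ = 501.992 K.
Lateral area A = 2πrL = 2π×1.90×10⁻³×0.171 = 2.04141×10⁻³ m².
Then P = εσAT⁴ = 0.422×5.670×10⁻⁸×2.04141×10⁻³×(501.992)⁴ = 3.10 W.

P ≈ 3.10 W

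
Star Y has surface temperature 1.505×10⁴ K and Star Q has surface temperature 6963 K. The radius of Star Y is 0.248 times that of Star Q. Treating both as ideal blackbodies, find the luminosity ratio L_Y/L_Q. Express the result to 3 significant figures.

L_Y/L_Q ≈ 1.34

L ∝ R²T⁴, so L_Y/L_Q = (R_Y/R_Q)²(T_Y/T_Q)⁴ = (0.248)² × (1.505×10⁴/6963)⁴ = 0.061504 × 21.8253 = 1.34.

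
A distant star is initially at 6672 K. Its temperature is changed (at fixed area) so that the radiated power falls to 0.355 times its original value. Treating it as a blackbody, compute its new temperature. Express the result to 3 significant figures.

P ∝ T⁴, so T₂/T₁ = (P₂/P₁)^(1/4) = (0.355)^(1/4) = 0.771893.
T₂ = 6672 × 0.771893 = 5.15×10³ K.

T₂ ≈ 5.15×10³ K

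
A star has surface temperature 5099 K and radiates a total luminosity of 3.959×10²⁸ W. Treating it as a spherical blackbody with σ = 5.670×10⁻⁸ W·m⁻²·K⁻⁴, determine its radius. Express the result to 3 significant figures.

R ≈ 9.07×10⁹ m

L = 4πR²σT⁴ ⇒ R = √(L/(4πσT⁴)).
σT⁴ = 3.83286×10⁷ W/m², so R = √(3.959×10²⁸/(4π×3.83286×10⁷)) = 9.07×10⁹ m.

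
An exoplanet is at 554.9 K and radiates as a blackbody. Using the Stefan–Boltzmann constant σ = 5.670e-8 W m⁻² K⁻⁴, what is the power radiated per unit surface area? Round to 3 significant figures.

I ≈ 5.38×10³ W/m²

Stefan–Boltzmann: I = σT⁴ = 5.670×10⁻⁸ × (554.9)⁴ = 5.38×10³ W/m².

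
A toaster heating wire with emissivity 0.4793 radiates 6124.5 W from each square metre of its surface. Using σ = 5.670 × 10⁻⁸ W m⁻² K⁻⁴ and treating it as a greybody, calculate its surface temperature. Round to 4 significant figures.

I = εσT⁴, so T = (I/εσ)^(1/4) = (6124.5/(0.4793×5.670×10⁻⁸))^(1/4) = 689.0 K.

T ≈ 689.0 K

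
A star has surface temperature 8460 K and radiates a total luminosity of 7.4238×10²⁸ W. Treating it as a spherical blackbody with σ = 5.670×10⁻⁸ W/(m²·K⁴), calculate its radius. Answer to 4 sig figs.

L = 4πR²σT⁴ ⇒ R = √(L/(4πσT⁴)).
σT⁴ = 2.90445×10⁸ W/m², so R = √(7.4238×10²⁸/(4π×2.90445×10⁸)) = 4.510×10⁹ m.

R ≈ 4.510×10⁹ m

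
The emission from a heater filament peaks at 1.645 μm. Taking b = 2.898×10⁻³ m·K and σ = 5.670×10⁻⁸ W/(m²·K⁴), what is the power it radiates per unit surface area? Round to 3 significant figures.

Wien's law: T = b/λ_max = 2.898×10⁻³/1.645×10⁻⁶ = 1761.70 K.
Then I = σT⁴ = 5.670×10⁻⁸×(1761.70)⁴ = 5.46×10⁵ W/m².

I ≈ 5.46×10⁵ W/m²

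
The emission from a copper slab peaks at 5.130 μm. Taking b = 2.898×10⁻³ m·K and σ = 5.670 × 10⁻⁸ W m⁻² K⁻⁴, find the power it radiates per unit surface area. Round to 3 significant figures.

Wien's law: T = b/λ_max = 2.898×10⁻³/5.130×10⁻⁶ = 564.912 K.
Then I = σT⁴ = 5.670×10⁻⁸×(564.912)⁴ = 5.77×10³ W/m².

I ≈ 5.77×10³ W/m²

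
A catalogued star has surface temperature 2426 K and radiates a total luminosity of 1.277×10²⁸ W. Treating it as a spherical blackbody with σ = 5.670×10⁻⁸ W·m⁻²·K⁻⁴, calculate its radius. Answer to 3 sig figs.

R ≈ 2.27×10¹⁰ m

L = 4πR²σT⁴ ⇒ R = √(L/(4πσT⁴)).
σT⁴ = 1.96402×10⁶ W/m², so R = √(1.277×10²⁸/(4π×1.96402×10⁶)) = 2.27×10¹⁰ m.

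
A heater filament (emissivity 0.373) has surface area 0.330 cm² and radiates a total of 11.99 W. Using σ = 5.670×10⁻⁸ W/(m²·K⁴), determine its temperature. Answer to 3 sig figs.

Area A = 0.330 cm² = 3.30×10⁻⁵ m².
P = εσAT⁴ ⇒ T = (P/(εσA))^(1/4) = (11.99/(0.373×5.670×10⁻⁸×3.30×10⁻⁵))^(1/4) = 2.04×10³ K.

T ≈ 2.04×10³ K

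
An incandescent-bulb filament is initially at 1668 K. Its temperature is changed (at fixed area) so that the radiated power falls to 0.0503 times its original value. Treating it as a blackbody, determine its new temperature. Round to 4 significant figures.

P ∝ T⁴, so T₂/T₁ = (P₂/P₁)^(1/4) = (0.0503)^(1/4) = 0.473579.
T₂ = 1668 × 0.473579 = 789.9 K.

T₂ ≈ 789.9 K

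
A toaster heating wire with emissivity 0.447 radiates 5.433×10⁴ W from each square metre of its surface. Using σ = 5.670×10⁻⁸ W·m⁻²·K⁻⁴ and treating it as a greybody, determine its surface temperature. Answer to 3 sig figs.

I = εσT⁴, so T = (I/εσ)^(1/4) = (5.433×10⁴/(0.447×5.670×10⁻⁸))^(1/4) = 1.21×10³ K.

T ≈ 1.21×10³ K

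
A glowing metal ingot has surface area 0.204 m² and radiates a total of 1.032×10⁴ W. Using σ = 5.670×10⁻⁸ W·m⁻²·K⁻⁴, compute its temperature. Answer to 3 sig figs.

T ≈ 972 K

Area A = 0.204 m².
P = σAT⁴ ⇒ T = (P/(σA))^(1/4) = (1.032×10⁴/(5.670×10⁻⁸×0.204))^(1/4) = 972 K.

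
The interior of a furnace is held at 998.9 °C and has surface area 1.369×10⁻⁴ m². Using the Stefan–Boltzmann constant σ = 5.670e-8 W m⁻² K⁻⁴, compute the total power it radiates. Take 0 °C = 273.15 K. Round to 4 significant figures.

P ≈ 20.32 W

T = 998.9 °C + 273.15 = 1272.05 K.
Area A = 1.369×10⁻⁴ m².
P = σAT⁴ = 5.670×10⁻⁸ × 1.369×10⁻⁴ × (1272.05)⁴ = 20.32 W.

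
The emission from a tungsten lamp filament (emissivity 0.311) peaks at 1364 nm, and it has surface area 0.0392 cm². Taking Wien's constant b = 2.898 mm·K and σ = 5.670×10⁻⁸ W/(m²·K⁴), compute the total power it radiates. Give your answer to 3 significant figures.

P ≈ 1.41 W

Wien's law: T = b/λ_max = 2.898×10⁻³/1.364×10⁻⁶ = 2124.63 K.
Area A = 0.0392 cm² = 3.92×10⁻⁶ m².
Then P = εσAT⁴ = 0.311×5.670×10⁻⁸×3.92×10⁻⁶×(2124.63)⁴ = 1.41 W.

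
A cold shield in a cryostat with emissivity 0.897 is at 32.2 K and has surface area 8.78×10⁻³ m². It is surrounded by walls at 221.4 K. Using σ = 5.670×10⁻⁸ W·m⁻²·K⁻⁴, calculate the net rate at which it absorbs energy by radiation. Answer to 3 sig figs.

Net gain ≈ 1.07 W

Area A = 8.78×10⁻³ m².
Net radiated power P_net = εσA(T⁴ − T₀⁴) = 0.897×5.670×10⁻⁸×8.78×10⁻³×(32.2⁴ − 221.4⁴).
T⁴ − T₀⁴ = 1.07504×10⁶ − 2.40276×10⁹ = -2.40168×10⁹ K⁴, so P_net = -1.07 W — negative, meaning a net gain of 1.07 W.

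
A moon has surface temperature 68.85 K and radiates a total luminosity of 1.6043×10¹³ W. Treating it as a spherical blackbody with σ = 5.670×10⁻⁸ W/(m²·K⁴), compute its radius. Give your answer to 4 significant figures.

L = 4πR²σT⁴ ⇒ R = √(L/(4πσT⁴)).
σT⁴ = 1.27409 W/m², so R = √(1.6043×10¹³/(4π×1.27409)) = 1.001×10⁶ m.

R ≈ 1.001×10⁶ m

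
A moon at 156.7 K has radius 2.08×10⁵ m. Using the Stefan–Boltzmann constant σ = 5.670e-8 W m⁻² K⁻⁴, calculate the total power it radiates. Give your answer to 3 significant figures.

P ≈ 1.86×10¹³ W

Surface area A = 4πR² = 4π(2.08×10⁵ m)² = 5.43671×10¹¹ m².
P = σAT⁴ = 5.670×10⁻⁸ × 5.43671×10¹¹ × (156.7)⁴ = 1.86×10¹³ W.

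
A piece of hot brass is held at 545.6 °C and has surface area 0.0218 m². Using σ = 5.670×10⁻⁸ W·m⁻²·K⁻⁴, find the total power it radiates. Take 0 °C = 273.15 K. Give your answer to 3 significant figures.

T = 545.6 °C + 273.15 = 818.75 K.
Area A = 0.0218 m².
P = σAT⁴ = 5.670×10⁻⁸ × 0.0218 × (818.75)⁴ = 555 W.

P ≈ 555 W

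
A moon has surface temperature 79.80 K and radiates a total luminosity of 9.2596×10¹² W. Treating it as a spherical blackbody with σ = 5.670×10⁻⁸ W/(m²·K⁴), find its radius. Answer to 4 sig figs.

R ≈ 5.661×10⁵ m

L = 4πR²σT⁴ ⇒ R = √(L/(4πσT⁴)).
σT⁴ = 2.29929 W/m², so R = √(9.2596×10¹²/(4π×2.29929)) = 5.661×10⁵ m.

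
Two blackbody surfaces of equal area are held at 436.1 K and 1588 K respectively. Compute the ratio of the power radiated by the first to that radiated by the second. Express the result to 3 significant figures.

With equal areas, P₁/P₂ = (T₁/T₂)⁴ = (436.1/1588)⁴ = 5.69×10⁻³.

P₁/P₂ ≈ 5.69×10⁻³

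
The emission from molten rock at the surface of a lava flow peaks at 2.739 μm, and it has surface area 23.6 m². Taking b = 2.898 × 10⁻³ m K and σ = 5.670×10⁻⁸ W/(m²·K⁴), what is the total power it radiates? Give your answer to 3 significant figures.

P ≈ 1.68×10⁶ W

Wien's law: T = b/λ_max = 2.898×10⁻³/2.739×10⁻⁶ = 1058.05 K.
Area A = 23.6 m².
Then P = σAT⁴ = 5.670×10⁻⁸×23.6×(1058.05)⁴ = 1.68×10⁶ W.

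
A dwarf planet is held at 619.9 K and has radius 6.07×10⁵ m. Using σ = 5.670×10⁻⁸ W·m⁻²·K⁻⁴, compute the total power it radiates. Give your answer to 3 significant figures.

Surface area A = 4πR² = 4π(6.07×10⁵ m)² = 4.63007×10¹² m².
P = σAT⁴ = 5.670×10⁻⁸ × 4.63007×10¹² × (619.9)⁴ = 3.88×10¹⁶ W.

P ≈ 3.88×10¹⁶ W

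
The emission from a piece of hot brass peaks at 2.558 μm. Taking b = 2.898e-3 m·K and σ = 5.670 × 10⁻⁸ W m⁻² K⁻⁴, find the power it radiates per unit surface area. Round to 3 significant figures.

Wien's law: T = b/λ_max = 2.898×10⁻³/2.558×10⁻⁶ = 1132.92 K.
Then I = σT⁴ = 5.670×10⁻⁸×(1132.92)⁴ = 9.34×10⁴ W/m².

I ≈ 9.34×10⁴ W/m²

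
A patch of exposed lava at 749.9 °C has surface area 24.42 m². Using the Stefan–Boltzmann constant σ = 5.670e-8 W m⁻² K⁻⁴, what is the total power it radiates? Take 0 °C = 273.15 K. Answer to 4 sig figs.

P ≈ 1.517×10⁶ W

T = 749.9 °C + 273.15 = 1023.05 K.
Area A = 24.42 m².
P = σAT⁴ = 5.670×10⁻⁸ × 24.42 × (1023.05)⁴ = 1.517×10⁶ W.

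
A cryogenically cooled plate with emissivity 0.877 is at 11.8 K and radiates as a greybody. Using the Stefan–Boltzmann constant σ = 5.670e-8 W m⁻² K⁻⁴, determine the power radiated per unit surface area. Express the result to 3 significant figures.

Stefan–Boltzmann: I = εσT⁴ = 0.877 × 5.670×10⁻⁸ × (11.8)⁴ = 9.64×10⁻⁴ W/m².

I ≈ 9.64×10⁻⁴ W/m²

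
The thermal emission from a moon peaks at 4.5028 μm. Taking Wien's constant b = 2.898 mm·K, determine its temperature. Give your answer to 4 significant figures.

T ≈ 643.6 K

Wien's law gives T = b/λ_max = (2.898×10⁻³ m·K)/(4.5028×10⁻⁶ m) = 643.6 K.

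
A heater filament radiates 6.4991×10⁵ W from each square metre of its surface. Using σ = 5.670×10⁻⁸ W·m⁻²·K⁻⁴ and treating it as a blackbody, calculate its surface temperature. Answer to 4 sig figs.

T ≈ 1840 K

I = σT⁴, so T = (I/σ)^(1/4) = (6.4991×10⁵/(5.670×10⁻⁸))^(1/4) = 1840 K.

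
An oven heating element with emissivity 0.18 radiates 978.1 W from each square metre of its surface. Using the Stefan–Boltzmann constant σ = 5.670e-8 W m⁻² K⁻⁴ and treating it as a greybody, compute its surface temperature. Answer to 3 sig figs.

I = εσT⁴, so T = (I/εσ)^(1/4) = (978.1/(0.18×5.670×10⁻⁸))^(1/4) = 556 K.

T ≈ 556 K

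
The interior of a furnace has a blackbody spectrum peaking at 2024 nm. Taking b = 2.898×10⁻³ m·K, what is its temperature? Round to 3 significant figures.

Wien's law gives T = b/λ_max = (2.898×10⁻³ m·K)/(2.024×10⁻⁶ m) = 1.43×10³ K.

T ≈ 1.43×10³ K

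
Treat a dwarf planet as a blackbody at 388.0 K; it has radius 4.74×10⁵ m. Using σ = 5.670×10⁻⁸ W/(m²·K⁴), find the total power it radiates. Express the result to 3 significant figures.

Surface area A = 4πR² = 4π(4.74×10⁵ m)² = 2.82336×10¹² m².
P = σAT⁴ = 5.670×10⁻⁸ × 2.82336×10¹² × (388.0)⁴ = 3.63×10¹⁵ W.

P ≈ 3.63×10¹⁵ W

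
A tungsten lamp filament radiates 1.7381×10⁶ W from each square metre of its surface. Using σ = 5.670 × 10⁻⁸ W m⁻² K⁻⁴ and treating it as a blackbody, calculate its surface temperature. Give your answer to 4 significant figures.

I = σT⁴, so T = (I/σ)^(1/4) = (1.7381×10⁶/(5.670×10⁻⁸))^(1/4) = 2353 K.

T ≈ 2353 K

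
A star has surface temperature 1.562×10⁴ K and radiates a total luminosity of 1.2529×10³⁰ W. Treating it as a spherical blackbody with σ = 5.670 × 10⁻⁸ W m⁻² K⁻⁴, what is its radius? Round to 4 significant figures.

L = 4πR²σT⁴ ⇒ R = √(L/(4πσT⁴)).
σT⁴ = 3.37526×10⁹ W/m², so R = √(1.2529×10³⁰/(4π×3.37526×10⁹)) = 5.435×10⁹ m.

R ≈ 5.435×10⁹ m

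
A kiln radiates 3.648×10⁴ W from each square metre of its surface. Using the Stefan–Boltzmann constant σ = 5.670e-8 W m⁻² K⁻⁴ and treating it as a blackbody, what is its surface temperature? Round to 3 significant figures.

I = σT⁴, so T = (I/σ)^(1/4) = (3.648×10⁴/(5.670×10⁻⁸))^(1/4) = 896 K.

T ≈ 896 K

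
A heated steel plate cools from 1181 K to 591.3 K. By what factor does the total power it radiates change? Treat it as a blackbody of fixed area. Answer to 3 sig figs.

P ∝ T⁴, so P₂/P₁ = (T₂/T₁)⁴ = (591.3/1181)⁴ = (0.500677)⁴ = 0.0628.

P₂/P₁ ≈ 0.0628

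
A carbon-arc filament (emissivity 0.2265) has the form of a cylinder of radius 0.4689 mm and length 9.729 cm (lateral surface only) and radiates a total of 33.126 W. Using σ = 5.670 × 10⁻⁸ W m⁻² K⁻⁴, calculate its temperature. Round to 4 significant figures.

T ≈ 1732 K

Lateral area A = 2πrL = 2π×4.689×10⁻⁴×0.09729 = 2.86634×10⁻⁴ m².
P = εσAT⁴ ⇒ T = (P/(εσA))^(1/4) = (33.126/(0.2265×5.670×10⁻⁸×2.86634×10⁻⁴))^(1/4) = 1732 K.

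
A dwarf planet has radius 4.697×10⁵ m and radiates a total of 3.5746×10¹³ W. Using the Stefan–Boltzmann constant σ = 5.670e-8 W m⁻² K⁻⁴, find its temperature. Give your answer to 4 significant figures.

Surface area A = 4πR² = 4π(4.697×10⁵ m)² = 2.77237×10¹² m².
P = σAT⁴ ⇒ T = (P/(σA))^(1/4) = (3.5746×10¹³/(5.670×10⁻⁸×2.77237×10¹²))^(1/4) = 122.8 K.

T ≈ 122.8 K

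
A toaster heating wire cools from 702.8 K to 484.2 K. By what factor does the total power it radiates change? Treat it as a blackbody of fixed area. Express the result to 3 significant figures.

P₂/P₁ ≈ 0.225

P ∝ T⁴, so P₂/P₁ = (T₂/T₁)⁴ = (484.2/702.8)⁴ = (0.688958)⁴ = 0.225.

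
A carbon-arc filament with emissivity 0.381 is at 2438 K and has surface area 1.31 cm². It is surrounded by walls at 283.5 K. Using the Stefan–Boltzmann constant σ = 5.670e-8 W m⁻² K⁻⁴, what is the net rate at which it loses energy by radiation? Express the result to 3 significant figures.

Net loss ≈ 100 W

Area A = 1.31 cm² = 1.31×10⁻⁴ m².
Net radiated power P_net = εσA(T⁴ − T₀⁴) = 0.381×5.670×10⁻⁸×1.31×10⁻⁴×(2438⁴ − 283.5⁴).
T⁴ − T₀⁴ = 3.53293×10¹³ − 6.45970×10⁹ = 3.53228×10¹³ K⁴, so P_net = 100 W.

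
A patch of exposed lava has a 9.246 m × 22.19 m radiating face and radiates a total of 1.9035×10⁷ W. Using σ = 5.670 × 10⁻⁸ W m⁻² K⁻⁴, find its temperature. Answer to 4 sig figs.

T ≈ 1131 K

Area A = 9.246 × 22.19 = 205.169 m².
P = σAT⁴ ⇒ T = (P/(σA))^(1/4) = (1.9035×10⁷/(5.670×10⁻⁸×205.169))^(1/4) = 1131 K.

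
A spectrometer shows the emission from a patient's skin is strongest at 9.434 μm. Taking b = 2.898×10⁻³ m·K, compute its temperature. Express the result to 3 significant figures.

Wien's law gives T = b/λ_max = (2.898×10⁻³ m·K)/(9.434×10⁻⁶ m) = 307 K.

T ≈ 307 K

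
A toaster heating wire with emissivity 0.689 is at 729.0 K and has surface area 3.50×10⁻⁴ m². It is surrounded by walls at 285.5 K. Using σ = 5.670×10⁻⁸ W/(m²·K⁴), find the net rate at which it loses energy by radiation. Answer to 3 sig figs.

Area A = 3.50×10⁻⁴ m².
Net radiated power P_net = εσA(T⁴ − T₀⁴) = 0.689×5.670×10⁻⁸×3.50×10⁻⁴×(729.0⁴ − 285.5⁴).
T⁴ − T₀⁴ = 2.82430×10¹¹ − 6.64392×10⁹ = 2.75786×10¹¹ K⁴, so P_net = 3.77 W.

Net loss ≈ 3.77 W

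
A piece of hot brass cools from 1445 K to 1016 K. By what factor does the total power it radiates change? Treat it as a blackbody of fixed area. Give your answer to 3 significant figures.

P₂/P₁ ≈ 0.244

P ∝ T⁴, so P₂/P₁ = (T₂/T₁)⁴ = (1016/1445)⁴ = (0.703114)⁴ = 0.244.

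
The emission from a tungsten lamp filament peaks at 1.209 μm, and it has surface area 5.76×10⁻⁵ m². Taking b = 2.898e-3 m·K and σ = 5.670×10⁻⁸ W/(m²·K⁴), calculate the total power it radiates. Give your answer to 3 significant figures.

Wien's law: T = b/λ_max = 2.898×10⁻³/1.209×10⁻⁶ = 2397.02 K.
Area A = 5.76×10⁻⁵ m².
Then P = σAT⁴ = 5.670×10⁻⁸×5.76×10⁻⁵×(2397.02)⁴ = 108 W.

P ≈ 108 W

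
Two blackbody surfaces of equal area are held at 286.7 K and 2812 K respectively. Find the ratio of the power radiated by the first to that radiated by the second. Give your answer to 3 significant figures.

P₁/P₂ ≈ 1.08×10⁻⁴

With equal areas, P₁/P₂ = (T₁/T₂)⁴ = (286.7/2812)⁴ = 1.08×10⁻⁴.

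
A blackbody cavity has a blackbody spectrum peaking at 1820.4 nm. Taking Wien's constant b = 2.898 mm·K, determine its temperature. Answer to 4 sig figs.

T ≈ 1592 K

Wien's law gives T = b/λ_max = (2.898×10⁻³ m·K)/(1.8204×10⁻⁶ m) = 1592 K.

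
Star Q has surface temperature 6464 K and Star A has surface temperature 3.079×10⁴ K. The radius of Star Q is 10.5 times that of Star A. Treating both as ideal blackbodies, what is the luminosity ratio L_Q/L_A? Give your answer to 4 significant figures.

L_Q/L_A ≈ 0.2142

L ∝ R²T⁴, so L_Q/L_A = (R_Q/R_A)²(T_Q/T_A)⁴ = (10.5)² × (6464/3.079×10⁴)⁴ = 110.25 × 1.94253×10⁻³ = 0.2142.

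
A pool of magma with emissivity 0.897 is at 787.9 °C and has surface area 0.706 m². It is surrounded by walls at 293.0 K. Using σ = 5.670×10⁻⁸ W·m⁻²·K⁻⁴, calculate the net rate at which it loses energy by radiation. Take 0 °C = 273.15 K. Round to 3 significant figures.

Net loss ≈ 4.52×10⁴ W

T = 787.9 °C + 273.15 = 1061.05 K.
Area A = 0.706 m².
Net radiated power P_net = εσA(T⁴ − T₀⁴) = 0.897×5.670×10⁻⁸×0.706×(1061.05⁴ − 293.0⁴).
T⁴ − T₀⁴ = 1.26749×10¹² − 7.37005×10⁹ = 1.26012×10¹² K⁴, so P_net = 4.52×10⁴ W.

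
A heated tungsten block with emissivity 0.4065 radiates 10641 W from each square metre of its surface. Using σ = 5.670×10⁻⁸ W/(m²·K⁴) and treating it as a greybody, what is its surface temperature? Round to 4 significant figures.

I = εσT⁴, so T = (I/εσ)^(1/4) = (10641/(0.4065×5.670×10⁻⁸))^(1/4) = 824.3 K.

T ≈ 824.3 K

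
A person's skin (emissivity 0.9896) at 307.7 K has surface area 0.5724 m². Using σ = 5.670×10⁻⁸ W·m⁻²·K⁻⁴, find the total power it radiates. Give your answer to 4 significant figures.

Area A = 0.5724 m².
P = εσAT⁴ = 0.9896 × 5.670×10⁻⁸ × 0.5724 × (307.7)⁴ = 287.9 W.

P ≈ 287.9 W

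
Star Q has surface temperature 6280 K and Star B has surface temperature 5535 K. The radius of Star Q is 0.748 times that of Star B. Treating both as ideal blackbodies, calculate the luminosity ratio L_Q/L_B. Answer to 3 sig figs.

L ∝ R²T⁴, so L_Q/L_B = (R_Q/R_B)²(T_Q/T_B)⁴ = (0.748)² × (6280/5535)⁴ = 0.559504 × 1.65717 = 0.927.

L_Q/L_B ≈ 0.927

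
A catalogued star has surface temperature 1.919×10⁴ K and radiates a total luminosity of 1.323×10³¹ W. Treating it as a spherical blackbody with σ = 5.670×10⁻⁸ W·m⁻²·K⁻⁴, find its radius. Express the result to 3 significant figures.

R ≈ 1.17×10¹⁰ m

L = 4πR²σT⁴ ⇒ R = √(L/(4πσT⁴)).
σT⁴ = 7.68923×10⁹ W/m², so R = √(1.323×10³¹/(4π×7.68923×10⁹)) = 1.17×10¹⁰ m.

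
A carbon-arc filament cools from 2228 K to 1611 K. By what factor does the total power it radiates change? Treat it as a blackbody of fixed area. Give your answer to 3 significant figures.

P ∝ T⁴, so P₂/P₁ = (T₂/T₁)⁴ = (1611/2228)⁴ = (0.723070)⁴ = 0.273.

P₂/P₁ ≈ 0.273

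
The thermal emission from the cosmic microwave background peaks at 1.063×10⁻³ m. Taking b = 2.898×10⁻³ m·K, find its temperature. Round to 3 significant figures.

Wien's law gives T = b/λ_max = (2.898×10⁻³ m·K)/(1.063×10⁻³ m) = 2.73 K.

T ≈ 2.73 K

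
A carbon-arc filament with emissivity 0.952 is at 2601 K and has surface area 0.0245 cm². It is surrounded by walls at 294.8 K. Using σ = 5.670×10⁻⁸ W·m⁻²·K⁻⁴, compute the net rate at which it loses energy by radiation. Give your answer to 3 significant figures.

Area A = 0.0245 cm² = 2.45×10⁻⁶ m².
Net radiated power P_net = εσA(T⁴ − T₀⁴) = 0.952×5.670×10⁻⁸×2.45×10⁻⁶×(2601⁴ − 294.8⁴).
T⁴ − T₀⁴ = 4.57679×10¹³ − 7.55283×10⁹ = 4.57603×10¹³ K⁴, so P_net = 6.05 W.

Net loss ≈ 6.05 W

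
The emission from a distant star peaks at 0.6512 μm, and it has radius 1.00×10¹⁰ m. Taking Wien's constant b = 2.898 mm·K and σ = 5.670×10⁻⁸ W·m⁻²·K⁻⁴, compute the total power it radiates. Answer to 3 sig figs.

P ≈ 2.79×10²⁸ W

Wien's law: T = b/λ_max = 2.898×10⁻³/6.512×10⁻⁷ = 4450.25 K.
Surface area A = 4πR² = 4π(1.00×10¹⁰ m)² = 1.25664×10²¹ m².
Then P = σAT⁴ = 5.670×10⁻⁸×1.25664×10²¹×(4450.25)⁴ = 2.79×10²⁸ W.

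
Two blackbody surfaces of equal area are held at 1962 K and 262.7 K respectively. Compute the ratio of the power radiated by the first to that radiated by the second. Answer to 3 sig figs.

P₁/P₂ ≈ 3.11×10³

With equal areas, P₁/P₂ = (T₁/T₂)⁴ = (1962/262.7)⁴ = 3.11×10³.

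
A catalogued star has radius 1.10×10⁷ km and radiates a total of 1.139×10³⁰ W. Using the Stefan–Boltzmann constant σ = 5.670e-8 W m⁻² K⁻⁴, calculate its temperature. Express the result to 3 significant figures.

T ≈ 1.07×10⁴ K

Surface area A = 4πR² = 4π(1.10×10¹⁰ m)² = 1.52053×10²¹ m².
P = σAT⁴ ⇒ T = (P/(σA))^(1/4) = (1.139×10³⁰/(5.670×10⁻⁸×1.52053×10²¹))^(1/4) = 1.07×10⁴ K.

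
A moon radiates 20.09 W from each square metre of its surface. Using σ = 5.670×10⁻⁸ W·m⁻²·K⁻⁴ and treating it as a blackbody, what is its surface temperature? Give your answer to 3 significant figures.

T ≈ 137 K

I = σT⁴, so T = (I/σ)^(1/4) = (20.09/(5.670×10⁻⁸))^(1/4) = 137 K.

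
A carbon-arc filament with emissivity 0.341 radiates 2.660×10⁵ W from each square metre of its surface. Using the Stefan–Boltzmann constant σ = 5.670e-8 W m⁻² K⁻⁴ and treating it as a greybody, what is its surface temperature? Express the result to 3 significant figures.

T ≈ 1.93×10³ K

I = εσT⁴, so T = (I/εσ)^(1/4) = (2.660×10⁵/(0.341×5.670×10⁻⁸))^(1/4) = 1.93×10³ K.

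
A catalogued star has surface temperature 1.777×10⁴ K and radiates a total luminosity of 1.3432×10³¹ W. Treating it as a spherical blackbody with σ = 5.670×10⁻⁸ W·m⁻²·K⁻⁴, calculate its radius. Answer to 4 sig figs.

R ≈ 1.375×10¹⁰ m

L = 4πR²σT⁴ ⇒ R = √(L/(4πσT⁴)).
σT⁴ = 5.65370×10⁹ W/m², so R = √(1.3432×10³¹/(4π×5.65370×10⁹)) = 1.375×10¹⁰ m.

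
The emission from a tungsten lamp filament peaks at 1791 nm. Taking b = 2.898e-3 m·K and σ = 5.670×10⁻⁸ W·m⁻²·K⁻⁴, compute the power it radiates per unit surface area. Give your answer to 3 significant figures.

I ≈ 3.89×10⁵ W/m²

Wien's law: T = b/λ_max = 2.898×10⁻³/1.791×10⁻⁶ = 1618.09 K.
Then I = σT⁴ = 5.670×10⁻⁸×(1618.09)⁴ = 3.89×10⁵ W/m².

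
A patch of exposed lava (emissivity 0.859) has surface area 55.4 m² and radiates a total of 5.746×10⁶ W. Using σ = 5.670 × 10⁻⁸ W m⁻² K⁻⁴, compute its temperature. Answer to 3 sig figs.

Area A = 55.4 m².
P = εσAT⁴ ⇒ T = (P/(εσA))^(1/4) = (5.746×10⁶/(0.859×5.670×10⁻⁸×55.4))^(1/4) = 1.21×10³ K.

T ≈ 1.21×10³ K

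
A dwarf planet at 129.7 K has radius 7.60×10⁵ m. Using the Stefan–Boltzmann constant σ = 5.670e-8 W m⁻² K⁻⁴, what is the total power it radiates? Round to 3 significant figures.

Surface area A = 4πR² = 4π(7.60×10⁵ m)² = 7.25834×10¹² m².
P = σAT⁴ = 5.670×10⁻⁸ × 7.25834×10¹² × (129.7)⁴ = 1.16×10¹⁴ W.

P ≈ 1.16×10¹⁴ W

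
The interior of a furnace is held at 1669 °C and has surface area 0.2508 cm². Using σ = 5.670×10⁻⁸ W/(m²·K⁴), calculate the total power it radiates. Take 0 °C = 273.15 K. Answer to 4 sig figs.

P ≈ 20.23 W

T = 1669 °C + 273.15 = 1942.15 K.
Area A = 0.2508 cm² = 2.508×10⁻⁵ m².
P = σAT⁴ = 5.670×10⁻⁸ × 2.508×10⁻⁵ × (1942.15)⁴ = 20.23 W.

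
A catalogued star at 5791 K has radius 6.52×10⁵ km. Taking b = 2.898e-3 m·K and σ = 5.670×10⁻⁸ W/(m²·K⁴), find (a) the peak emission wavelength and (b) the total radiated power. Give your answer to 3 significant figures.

(a) λ_max = b/T = 2.898×10⁻³/5791 = 5.004×10⁻⁷ m = 500 nm.
Surface area A = 4πR² = 4π(6.52×10⁸ m)² = 5.34201×10¹⁸ m².
(b) P = σAT⁴ = 5.670×10⁻⁸×5.34201×10¹⁸×(5791)⁴ = 3.41×10²⁶ W.

λ_max ≈ 500 nm; P ≈ 3.41×10²⁶ W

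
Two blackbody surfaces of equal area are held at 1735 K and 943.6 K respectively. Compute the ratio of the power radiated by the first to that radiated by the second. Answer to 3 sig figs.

With equal areas, P₁/P₂ = (T₁/T₂)⁴ = (1735/943.6)⁴ = 11.4.

P₁/P₂ ≈ 11.4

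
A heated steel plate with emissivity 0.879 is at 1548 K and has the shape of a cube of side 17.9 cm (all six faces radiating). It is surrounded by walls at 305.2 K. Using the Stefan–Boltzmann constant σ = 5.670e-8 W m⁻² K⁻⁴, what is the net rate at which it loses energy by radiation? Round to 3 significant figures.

Net loss ≈ 5.49×10⁴ W

Area A = 6s² = 6×(0.179 m)² = 0.192246 m².
Net radiated power P_net = εσA(T⁴ − T₀⁴) = 0.879×5.670×10⁻⁸×0.192246×(1548⁴ − 305.2⁴).
T⁴ − T₀⁴ = 5.74227×10¹² − 8.67637×10⁹ = 5.73359×10¹² K⁴, so P_net = 5.49×10⁴ W.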